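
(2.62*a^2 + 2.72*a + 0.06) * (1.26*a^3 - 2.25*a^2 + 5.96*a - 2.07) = 3.3012*a^5 - 2.4678*a^4 + 9.5708*a^3 + 10.6528*a^2 - 5.2728*a - 0.1242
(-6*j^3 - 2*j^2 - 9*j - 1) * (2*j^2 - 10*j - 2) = -12*j^5 + 56*j^4 + 14*j^3 + 92*j^2 + 28*j + 2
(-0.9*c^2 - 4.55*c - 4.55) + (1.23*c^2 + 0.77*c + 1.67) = 0.33*c^2 - 3.78*c - 2.88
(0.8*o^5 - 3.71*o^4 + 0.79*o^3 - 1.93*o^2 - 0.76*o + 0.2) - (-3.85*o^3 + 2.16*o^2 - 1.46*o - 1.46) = 0.8*o^5 - 3.71*o^4 + 4.64*o^3 - 4.09*o^2 + 0.7*o + 1.66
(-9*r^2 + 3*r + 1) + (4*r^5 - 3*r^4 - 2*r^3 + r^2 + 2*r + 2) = 4*r^5 - 3*r^4 - 2*r^3 - 8*r^2 + 5*r + 3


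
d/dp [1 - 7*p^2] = -14*p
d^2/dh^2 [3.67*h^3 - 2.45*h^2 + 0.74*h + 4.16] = 22.02*h - 4.9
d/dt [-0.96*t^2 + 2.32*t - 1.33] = 2.32 - 1.92*t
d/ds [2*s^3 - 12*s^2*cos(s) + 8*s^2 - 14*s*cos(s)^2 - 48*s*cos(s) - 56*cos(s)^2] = 12*s^2*sin(s) + 6*s^2 + 48*s*sin(s) + 14*s*sin(2*s) - 24*s*cos(s) + 16*s + 56*sin(2*s) - 14*cos(s)^2 - 48*cos(s)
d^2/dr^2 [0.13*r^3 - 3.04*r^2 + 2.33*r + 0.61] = 0.78*r - 6.08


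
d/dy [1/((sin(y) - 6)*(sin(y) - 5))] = (11 - 2*sin(y))*cos(y)/((sin(y) - 6)^2*(sin(y) - 5)^2)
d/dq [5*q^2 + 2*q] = 10*q + 2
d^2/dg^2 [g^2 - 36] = 2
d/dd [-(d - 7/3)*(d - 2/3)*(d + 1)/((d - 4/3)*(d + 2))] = (-27*d^4 - 36*d^3 + 213*d^2 - 204*d - 76)/(3*(9*d^4 + 12*d^3 - 44*d^2 - 32*d + 64))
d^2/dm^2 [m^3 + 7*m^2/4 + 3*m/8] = 6*m + 7/2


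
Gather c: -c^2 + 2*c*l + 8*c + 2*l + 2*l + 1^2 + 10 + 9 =-c^2 + c*(2*l + 8) + 4*l + 20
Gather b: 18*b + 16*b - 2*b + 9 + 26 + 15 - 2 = 32*b + 48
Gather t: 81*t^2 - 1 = 81*t^2 - 1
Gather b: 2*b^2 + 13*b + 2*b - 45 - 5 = 2*b^2 + 15*b - 50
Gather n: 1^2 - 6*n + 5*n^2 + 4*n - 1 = 5*n^2 - 2*n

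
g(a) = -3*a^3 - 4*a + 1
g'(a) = -9*a^2 - 4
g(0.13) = 0.47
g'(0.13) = -4.15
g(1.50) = -15.12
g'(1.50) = -24.25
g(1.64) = -18.79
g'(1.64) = -28.21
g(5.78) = -601.42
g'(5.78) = -304.68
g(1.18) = -8.65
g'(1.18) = -16.53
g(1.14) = -8.00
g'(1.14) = -15.70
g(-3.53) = 147.08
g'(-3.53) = -116.15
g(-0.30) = 2.28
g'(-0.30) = -4.81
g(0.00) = 1.00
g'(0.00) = -4.00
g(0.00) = 1.00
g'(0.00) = -4.00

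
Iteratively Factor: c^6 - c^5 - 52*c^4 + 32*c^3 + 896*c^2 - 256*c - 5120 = (c - 5)*(c^5 + 4*c^4 - 32*c^3 - 128*c^2 + 256*c + 1024) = (c - 5)*(c - 4)*(c^4 + 8*c^3 - 128*c - 256) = (c - 5)*(c - 4)*(c + 4)*(c^3 + 4*c^2 - 16*c - 64) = (c - 5)*(c - 4)*(c + 4)^2*(c^2 - 16) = (c - 5)*(c - 4)^2*(c + 4)^2*(c + 4)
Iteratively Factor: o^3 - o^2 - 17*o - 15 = (o + 3)*(o^2 - 4*o - 5) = (o - 5)*(o + 3)*(o + 1)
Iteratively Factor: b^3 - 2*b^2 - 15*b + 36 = (b - 3)*(b^2 + b - 12) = (b - 3)^2*(b + 4)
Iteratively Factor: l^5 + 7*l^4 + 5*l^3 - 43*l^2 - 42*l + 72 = (l + 4)*(l^4 + 3*l^3 - 7*l^2 - 15*l + 18) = (l - 2)*(l + 4)*(l^3 + 5*l^2 + 3*l - 9) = (l - 2)*(l - 1)*(l + 4)*(l^2 + 6*l + 9) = (l - 2)*(l - 1)*(l + 3)*(l + 4)*(l + 3)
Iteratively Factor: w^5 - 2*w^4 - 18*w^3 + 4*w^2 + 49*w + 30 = (w - 2)*(w^4 - 18*w^2 - 32*w - 15) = (w - 2)*(w + 1)*(w^3 - w^2 - 17*w - 15) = (w - 2)*(w + 1)*(w + 3)*(w^2 - 4*w - 5) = (w - 5)*(w - 2)*(w + 1)*(w + 3)*(w + 1)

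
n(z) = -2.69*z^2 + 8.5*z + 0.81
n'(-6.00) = 40.78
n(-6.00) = -147.03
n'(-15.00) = 89.20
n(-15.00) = -731.94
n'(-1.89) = 18.67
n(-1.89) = -24.86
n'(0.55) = 5.54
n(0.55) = 4.67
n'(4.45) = -15.44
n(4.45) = -14.63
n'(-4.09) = 30.50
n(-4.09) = -78.95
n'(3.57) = -10.71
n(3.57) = -3.13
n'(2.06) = -2.58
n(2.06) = 6.90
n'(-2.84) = 23.78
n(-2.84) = -45.03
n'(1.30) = 1.51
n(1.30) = 7.31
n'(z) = 8.5 - 5.38*z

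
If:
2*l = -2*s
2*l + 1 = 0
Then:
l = -1/2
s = 1/2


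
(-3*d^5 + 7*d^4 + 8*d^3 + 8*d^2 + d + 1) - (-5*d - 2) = -3*d^5 + 7*d^4 + 8*d^3 + 8*d^2 + 6*d + 3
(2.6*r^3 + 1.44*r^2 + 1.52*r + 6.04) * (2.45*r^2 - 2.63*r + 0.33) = 6.37*r^5 - 3.31*r^4 + 0.794800000000001*r^3 + 11.2756*r^2 - 15.3836*r + 1.9932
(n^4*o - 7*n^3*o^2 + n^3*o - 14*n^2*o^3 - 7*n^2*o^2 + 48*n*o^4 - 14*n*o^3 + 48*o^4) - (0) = n^4*o - 7*n^3*o^2 + n^3*o - 14*n^2*o^3 - 7*n^2*o^2 + 48*n*o^4 - 14*n*o^3 + 48*o^4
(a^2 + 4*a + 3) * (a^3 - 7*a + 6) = a^5 + 4*a^4 - 4*a^3 - 22*a^2 + 3*a + 18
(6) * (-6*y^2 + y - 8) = -36*y^2 + 6*y - 48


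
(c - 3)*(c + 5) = c^2 + 2*c - 15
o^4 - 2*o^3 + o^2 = o^2*(o - 1)^2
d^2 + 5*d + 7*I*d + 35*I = (d + 5)*(d + 7*I)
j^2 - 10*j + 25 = (j - 5)^2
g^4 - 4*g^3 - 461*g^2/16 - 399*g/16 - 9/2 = (g - 8)*(g + 1/4)*(g + 3/4)*(g + 3)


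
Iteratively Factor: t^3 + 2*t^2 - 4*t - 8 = (t + 2)*(t^2 - 4) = (t - 2)*(t + 2)*(t + 2)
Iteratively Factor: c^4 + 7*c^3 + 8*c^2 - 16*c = (c + 4)*(c^3 + 3*c^2 - 4*c) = (c + 4)^2*(c^2 - c) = (c - 1)*(c + 4)^2*(c)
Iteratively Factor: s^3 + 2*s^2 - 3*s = (s + 3)*(s^2 - s) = (s - 1)*(s + 3)*(s)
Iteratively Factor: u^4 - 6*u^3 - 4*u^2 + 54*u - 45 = (u + 3)*(u^3 - 9*u^2 + 23*u - 15) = (u - 3)*(u + 3)*(u^2 - 6*u + 5) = (u - 5)*(u - 3)*(u + 3)*(u - 1)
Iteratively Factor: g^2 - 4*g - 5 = (g + 1)*(g - 5)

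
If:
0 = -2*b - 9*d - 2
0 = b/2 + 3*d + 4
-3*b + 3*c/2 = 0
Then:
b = 20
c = 40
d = -14/3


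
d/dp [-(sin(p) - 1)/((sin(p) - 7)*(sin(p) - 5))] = (sin(p)^2 - 2*sin(p) - 23)*cos(p)/((sin(p) - 7)^2*(sin(p) - 5)^2)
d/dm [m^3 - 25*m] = 3*m^2 - 25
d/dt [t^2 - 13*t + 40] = 2*t - 13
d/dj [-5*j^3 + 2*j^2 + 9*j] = -15*j^2 + 4*j + 9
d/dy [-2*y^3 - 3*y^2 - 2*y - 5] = -6*y^2 - 6*y - 2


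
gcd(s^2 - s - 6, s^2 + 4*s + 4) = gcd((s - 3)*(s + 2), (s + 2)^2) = s + 2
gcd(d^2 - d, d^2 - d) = d^2 - d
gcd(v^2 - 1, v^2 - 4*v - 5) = v + 1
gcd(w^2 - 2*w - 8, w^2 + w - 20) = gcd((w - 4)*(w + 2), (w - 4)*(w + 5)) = w - 4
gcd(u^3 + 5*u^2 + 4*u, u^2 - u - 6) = 1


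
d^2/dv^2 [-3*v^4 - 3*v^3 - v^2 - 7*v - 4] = -36*v^2 - 18*v - 2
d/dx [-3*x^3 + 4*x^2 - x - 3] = -9*x^2 + 8*x - 1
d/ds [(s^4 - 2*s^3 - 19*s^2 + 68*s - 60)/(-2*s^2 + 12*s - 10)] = (-s^5 + 10*s^4 - 22*s^3 - 8*s^2 + 35*s + 10)/(s^4 - 12*s^3 + 46*s^2 - 60*s + 25)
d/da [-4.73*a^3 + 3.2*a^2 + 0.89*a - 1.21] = -14.19*a^2 + 6.4*a + 0.89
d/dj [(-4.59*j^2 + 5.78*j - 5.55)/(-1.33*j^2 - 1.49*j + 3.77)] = (14.5265*j^2 - 49.3716*j + 13.5211)/(1.7689*j^4 + 3.9634*j^3 - 7.8081*j^2 - 11.2346*j + 14.2129)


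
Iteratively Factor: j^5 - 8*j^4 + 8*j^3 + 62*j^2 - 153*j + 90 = (j - 2)*(j^4 - 6*j^3 - 4*j^2 + 54*j - 45) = (j - 3)*(j - 2)*(j^3 - 3*j^2 - 13*j + 15) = (j - 3)*(j - 2)*(j - 1)*(j^2 - 2*j - 15) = (j - 5)*(j - 3)*(j - 2)*(j - 1)*(j + 3)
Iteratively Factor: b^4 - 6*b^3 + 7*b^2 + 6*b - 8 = (b - 4)*(b^3 - 2*b^2 - b + 2) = (b - 4)*(b - 2)*(b^2 - 1) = (b - 4)*(b - 2)*(b + 1)*(b - 1)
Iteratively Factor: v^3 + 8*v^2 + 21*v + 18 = (v + 3)*(v^2 + 5*v + 6) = (v + 3)^2*(v + 2)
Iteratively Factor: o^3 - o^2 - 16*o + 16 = (o - 1)*(o^2 - 16) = (o - 1)*(o + 4)*(o - 4)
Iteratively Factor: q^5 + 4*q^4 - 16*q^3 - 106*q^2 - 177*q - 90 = (q + 3)*(q^4 + q^3 - 19*q^2 - 49*q - 30) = (q + 1)*(q + 3)*(q^3 - 19*q - 30) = (q + 1)*(q + 2)*(q + 3)*(q^2 - 2*q - 15) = (q - 5)*(q + 1)*(q + 2)*(q + 3)*(q + 3)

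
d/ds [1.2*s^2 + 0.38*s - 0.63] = 2.4*s + 0.38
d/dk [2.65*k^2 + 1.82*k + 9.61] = 5.3*k + 1.82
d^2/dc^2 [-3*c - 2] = 0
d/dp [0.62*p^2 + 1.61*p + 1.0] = 1.24*p + 1.61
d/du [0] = 0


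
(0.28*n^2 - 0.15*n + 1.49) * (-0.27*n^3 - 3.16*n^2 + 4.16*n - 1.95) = -0.0756*n^5 - 0.8443*n^4 + 1.2365*n^3 - 5.8784*n^2 + 6.4909*n - 2.9055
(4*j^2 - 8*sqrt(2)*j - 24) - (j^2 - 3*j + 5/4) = 3*j^2 - 8*sqrt(2)*j + 3*j - 101/4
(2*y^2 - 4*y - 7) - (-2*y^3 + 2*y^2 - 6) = 2*y^3 - 4*y - 1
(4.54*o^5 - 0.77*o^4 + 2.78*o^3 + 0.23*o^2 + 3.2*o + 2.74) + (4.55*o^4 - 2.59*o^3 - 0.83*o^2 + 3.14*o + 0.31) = 4.54*o^5 + 3.78*o^4 + 0.19*o^3 - 0.6*o^2 + 6.34*o + 3.05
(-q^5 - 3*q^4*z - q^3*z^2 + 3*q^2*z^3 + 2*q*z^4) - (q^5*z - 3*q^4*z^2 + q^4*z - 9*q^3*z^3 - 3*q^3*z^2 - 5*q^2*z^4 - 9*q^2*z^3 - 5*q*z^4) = -q^5*z - q^5 + 3*q^4*z^2 - 4*q^4*z + 9*q^3*z^3 + 2*q^3*z^2 + 5*q^2*z^4 + 12*q^2*z^3 + 7*q*z^4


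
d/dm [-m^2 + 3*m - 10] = 3 - 2*m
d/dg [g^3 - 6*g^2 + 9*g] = 3*g^2 - 12*g + 9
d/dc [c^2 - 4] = 2*c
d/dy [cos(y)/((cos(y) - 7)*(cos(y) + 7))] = (cos(y)^2 + 49)*sin(y)/((cos(y) - 7)^2*(cos(y) + 7)^2)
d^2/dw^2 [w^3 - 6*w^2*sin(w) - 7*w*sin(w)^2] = 6*w^2*sin(w) - 24*w*cos(w) - 14*w*cos(2*w) + 6*w - 12*sin(w) - 14*sin(2*w)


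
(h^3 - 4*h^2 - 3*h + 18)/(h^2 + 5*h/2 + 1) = 2*(h^2 - 6*h + 9)/(2*h + 1)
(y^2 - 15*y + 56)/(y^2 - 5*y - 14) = (y - 8)/(y + 2)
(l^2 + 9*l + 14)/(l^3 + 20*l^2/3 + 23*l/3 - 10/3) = 3*(l + 7)/(3*l^2 + 14*l - 5)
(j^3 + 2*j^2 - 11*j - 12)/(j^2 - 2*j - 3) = j + 4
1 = 1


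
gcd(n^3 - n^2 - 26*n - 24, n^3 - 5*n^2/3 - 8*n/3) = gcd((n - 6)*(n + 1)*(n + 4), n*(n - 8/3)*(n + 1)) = n + 1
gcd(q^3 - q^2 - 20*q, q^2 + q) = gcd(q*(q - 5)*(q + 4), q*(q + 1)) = q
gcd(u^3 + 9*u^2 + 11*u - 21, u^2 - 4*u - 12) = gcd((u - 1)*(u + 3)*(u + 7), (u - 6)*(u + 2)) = 1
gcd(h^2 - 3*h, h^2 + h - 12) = h - 3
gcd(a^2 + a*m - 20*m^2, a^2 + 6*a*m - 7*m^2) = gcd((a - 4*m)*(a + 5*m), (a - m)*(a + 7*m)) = 1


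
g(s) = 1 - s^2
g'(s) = -2*s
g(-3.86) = -13.90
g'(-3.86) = 7.72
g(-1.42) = -1.02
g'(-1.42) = 2.84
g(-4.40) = -18.36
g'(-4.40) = 8.80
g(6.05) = -35.60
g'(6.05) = -12.10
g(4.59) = -20.07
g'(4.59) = -9.18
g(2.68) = -6.18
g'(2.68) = -5.36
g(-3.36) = -10.29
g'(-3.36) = 6.72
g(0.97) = 0.06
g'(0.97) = -1.94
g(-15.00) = -224.00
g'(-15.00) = 30.00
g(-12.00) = -143.00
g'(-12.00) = 24.00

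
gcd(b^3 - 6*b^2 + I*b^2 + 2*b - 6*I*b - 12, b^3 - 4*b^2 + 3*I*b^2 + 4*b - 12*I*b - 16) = b - I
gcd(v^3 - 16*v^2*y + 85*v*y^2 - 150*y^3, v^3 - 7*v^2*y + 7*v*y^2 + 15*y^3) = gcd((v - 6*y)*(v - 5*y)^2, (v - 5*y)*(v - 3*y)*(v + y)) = -v + 5*y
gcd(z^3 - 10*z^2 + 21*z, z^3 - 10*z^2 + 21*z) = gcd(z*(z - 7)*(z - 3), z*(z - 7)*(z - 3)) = z^3 - 10*z^2 + 21*z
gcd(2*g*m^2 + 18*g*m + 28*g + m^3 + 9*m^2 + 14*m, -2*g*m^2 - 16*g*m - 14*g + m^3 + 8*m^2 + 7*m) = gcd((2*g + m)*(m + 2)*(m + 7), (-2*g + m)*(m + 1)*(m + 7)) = m + 7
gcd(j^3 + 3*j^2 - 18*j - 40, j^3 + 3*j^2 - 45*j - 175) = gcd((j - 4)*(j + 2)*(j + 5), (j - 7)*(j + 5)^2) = j + 5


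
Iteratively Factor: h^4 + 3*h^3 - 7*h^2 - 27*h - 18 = (h - 3)*(h^3 + 6*h^2 + 11*h + 6) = (h - 3)*(h + 2)*(h^2 + 4*h + 3) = (h - 3)*(h + 2)*(h + 3)*(h + 1)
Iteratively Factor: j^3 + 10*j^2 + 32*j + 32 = (j + 4)*(j^2 + 6*j + 8) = (j + 2)*(j + 4)*(j + 4)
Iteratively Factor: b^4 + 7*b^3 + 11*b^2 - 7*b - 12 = (b - 1)*(b^3 + 8*b^2 + 19*b + 12) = (b - 1)*(b + 4)*(b^2 + 4*b + 3) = (b - 1)*(b + 1)*(b + 4)*(b + 3)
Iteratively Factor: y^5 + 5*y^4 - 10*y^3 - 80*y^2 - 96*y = (y + 3)*(y^4 + 2*y^3 - 16*y^2 - 32*y) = (y - 4)*(y + 3)*(y^3 + 6*y^2 + 8*y) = (y - 4)*(y + 3)*(y + 4)*(y^2 + 2*y) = y*(y - 4)*(y + 3)*(y + 4)*(y + 2)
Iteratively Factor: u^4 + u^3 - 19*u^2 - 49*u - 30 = (u + 3)*(u^3 - 2*u^2 - 13*u - 10) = (u + 1)*(u + 3)*(u^2 - 3*u - 10) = (u - 5)*(u + 1)*(u + 3)*(u + 2)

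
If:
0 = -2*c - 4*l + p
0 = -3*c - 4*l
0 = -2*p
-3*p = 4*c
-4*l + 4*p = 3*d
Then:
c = 0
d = 0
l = 0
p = 0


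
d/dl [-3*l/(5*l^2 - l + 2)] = 3*(5*l^2 - 2)/(25*l^4 - 10*l^3 + 21*l^2 - 4*l + 4)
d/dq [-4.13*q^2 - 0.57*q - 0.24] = -8.26*q - 0.57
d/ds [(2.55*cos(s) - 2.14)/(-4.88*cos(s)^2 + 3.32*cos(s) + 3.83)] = (-12.444*cos(s)^2 + 20.8864*cos(s) - 16.8713)*sin(s)/(23.8144*cos(s)^4 - 32.4032*cos(s)^3 - 26.3584*cos(s)^2 + 25.4312*cos(s) + 14.6689)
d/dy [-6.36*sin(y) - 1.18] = -6.36*cos(y)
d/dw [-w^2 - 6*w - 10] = -2*w - 6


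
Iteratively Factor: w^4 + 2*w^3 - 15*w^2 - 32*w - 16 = (w - 4)*(w^3 + 6*w^2 + 9*w + 4) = (w - 4)*(w + 4)*(w^2 + 2*w + 1) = (w - 4)*(w + 1)*(w + 4)*(w + 1)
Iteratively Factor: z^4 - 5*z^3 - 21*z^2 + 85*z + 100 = (z - 5)*(z^3 - 21*z - 20) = (z - 5)*(z + 4)*(z^2 - 4*z - 5) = (z - 5)^2*(z + 4)*(z + 1)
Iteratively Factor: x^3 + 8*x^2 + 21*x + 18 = (x + 3)*(x^2 + 5*x + 6) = (x + 2)*(x + 3)*(x + 3)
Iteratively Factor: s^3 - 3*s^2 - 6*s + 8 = (s + 2)*(s^2 - 5*s + 4) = (s - 4)*(s + 2)*(s - 1)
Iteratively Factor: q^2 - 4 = (q - 2)*(q + 2)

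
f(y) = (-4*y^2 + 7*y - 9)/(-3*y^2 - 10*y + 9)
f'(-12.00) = 0.11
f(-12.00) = 2.21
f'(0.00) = -0.33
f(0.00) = -1.00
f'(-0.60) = 0.36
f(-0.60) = -1.05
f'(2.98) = 0.06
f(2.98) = 0.50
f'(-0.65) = 0.40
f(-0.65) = -1.07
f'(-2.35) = 2.39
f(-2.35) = -2.98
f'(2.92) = 0.06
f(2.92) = 0.50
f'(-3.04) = 6.75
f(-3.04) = -5.76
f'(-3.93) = 365.14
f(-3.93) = -50.01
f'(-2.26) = 2.15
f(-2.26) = -2.78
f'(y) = (7 - 8*y)/(-3*y^2 - 10*y + 9) + (6*y + 10)*(-4*y^2 + 7*y - 9)/(-3*y^2 - 10*y + 9)^2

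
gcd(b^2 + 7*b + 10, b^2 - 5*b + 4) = 1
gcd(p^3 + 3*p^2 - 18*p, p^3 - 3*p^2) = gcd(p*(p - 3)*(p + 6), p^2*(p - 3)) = p^2 - 3*p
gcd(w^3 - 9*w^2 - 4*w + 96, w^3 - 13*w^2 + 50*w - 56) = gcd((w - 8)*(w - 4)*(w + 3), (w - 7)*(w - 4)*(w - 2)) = w - 4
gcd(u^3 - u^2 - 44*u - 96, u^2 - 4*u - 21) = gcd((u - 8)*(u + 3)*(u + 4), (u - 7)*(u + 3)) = u + 3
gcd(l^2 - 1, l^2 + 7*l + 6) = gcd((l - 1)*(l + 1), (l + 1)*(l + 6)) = l + 1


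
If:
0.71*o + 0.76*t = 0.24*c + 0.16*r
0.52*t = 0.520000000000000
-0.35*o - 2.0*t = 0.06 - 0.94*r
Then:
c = 7.27857142857143*r - 14.2452380952381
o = 2.68571428571429*r - 5.88571428571429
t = 1.00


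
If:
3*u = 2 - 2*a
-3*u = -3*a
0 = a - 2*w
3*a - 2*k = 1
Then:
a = 2/5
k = 1/10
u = 2/5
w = 1/5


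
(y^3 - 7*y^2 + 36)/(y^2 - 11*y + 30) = (y^2 - y - 6)/(y - 5)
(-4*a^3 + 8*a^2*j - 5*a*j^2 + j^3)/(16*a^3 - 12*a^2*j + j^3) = (-a + j)/(4*a + j)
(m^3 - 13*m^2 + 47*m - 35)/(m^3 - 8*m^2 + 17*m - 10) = (m - 7)/(m - 2)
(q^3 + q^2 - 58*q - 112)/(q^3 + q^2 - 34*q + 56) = (q^2 - 6*q - 16)/(q^2 - 6*q + 8)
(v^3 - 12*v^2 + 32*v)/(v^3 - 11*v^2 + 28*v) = (v - 8)/(v - 7)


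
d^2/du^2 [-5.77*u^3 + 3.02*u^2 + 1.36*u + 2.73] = 6.04 - 34.62*u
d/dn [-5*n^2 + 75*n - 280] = 75 - 10*n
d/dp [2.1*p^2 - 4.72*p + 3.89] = 4.2*p - 4.72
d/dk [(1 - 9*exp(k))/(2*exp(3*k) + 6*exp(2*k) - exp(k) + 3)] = (36*exp(3*k) + 48*exp(2*k) - 12*exp(k) - 26)*exp(k)/(4*exp(6*k) + 24*exp(5*k) + 32*exp(4*k) + 37*exp(2*k) - 6*exp(k) + 9)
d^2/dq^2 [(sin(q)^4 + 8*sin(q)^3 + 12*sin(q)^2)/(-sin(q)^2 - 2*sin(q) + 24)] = 2*(2*sin(q)^5 - 21*sin(q)^4 + 59*sin(q)^3 + 76*sin(q)^2 - 48*sin(q) - 32)/(sin(q) - 4)^3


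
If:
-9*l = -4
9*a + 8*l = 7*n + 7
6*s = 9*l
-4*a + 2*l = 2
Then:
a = -5/18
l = 4/9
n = -107/126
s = 2/3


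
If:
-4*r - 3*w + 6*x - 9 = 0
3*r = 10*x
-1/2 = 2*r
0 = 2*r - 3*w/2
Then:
No Solution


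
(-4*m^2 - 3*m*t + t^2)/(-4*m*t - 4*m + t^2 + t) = (m + t)/(t + 1)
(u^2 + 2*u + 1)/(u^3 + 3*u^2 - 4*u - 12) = (u^2 + 2*u + 1)/(u^3 + 3*u^2 - 4*u - 12)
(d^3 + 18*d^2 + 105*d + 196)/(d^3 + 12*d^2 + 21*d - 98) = (d + 4)/(d - 2)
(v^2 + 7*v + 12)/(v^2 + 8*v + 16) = (v + 3)/(v + 4)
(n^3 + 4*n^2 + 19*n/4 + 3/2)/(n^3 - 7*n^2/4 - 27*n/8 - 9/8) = 2*(2*n^2 + 7*n + 6)/(4*n^2 - 9*n - 9)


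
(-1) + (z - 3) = z - 4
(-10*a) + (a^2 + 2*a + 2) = a^2 - 8*a + 2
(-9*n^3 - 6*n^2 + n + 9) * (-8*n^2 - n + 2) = 72*n^5 + 57*n^4 - 20*n^3 - 85*n^2 - 7*n + 18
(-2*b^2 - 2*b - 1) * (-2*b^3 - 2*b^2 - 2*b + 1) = 4*b^5 + 8*b^4 + 10*b^3 + 4*b^2 - 1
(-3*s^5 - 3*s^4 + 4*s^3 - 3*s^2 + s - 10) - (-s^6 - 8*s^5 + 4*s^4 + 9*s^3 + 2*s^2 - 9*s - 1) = s^6 + 5*s^5 - 7*s^4 - 5*s^3 - 5*s^2 + 10*s - 9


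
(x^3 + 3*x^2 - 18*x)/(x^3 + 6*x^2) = (x - 3)/x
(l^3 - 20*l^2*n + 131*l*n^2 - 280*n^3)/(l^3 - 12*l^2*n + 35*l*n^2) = (l - 8*n)/l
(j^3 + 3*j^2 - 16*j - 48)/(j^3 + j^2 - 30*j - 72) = (j - 4)/(j - 6)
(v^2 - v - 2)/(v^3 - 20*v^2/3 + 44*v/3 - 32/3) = 3*(v + 1)/(3*v^2 - 14*v + 16)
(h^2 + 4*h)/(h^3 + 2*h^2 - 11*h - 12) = h/(h^2 - 2*h - 3)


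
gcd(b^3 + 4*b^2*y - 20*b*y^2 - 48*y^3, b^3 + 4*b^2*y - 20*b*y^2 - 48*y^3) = -b^3 - 4*b^2*y + 20*b*y^2 + 48*y^3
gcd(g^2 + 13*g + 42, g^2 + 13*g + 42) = g^2 + 13*g + 42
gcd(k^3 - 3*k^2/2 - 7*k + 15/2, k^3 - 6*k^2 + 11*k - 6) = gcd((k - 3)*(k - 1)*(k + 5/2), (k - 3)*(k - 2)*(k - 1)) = k^2 - 4*k + 3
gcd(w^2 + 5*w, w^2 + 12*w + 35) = w + 5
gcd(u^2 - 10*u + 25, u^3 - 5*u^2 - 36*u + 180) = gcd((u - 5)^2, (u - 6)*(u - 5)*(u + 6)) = u - 5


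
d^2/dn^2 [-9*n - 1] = 0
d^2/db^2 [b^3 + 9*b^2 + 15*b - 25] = 6*b + 18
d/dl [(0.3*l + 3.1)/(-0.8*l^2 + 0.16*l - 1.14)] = (0.24*l^2 + 4.96*l - 0.838)/(0.64*l^4 - 0.256*l^3 + 1.8496*l^2 - 0.3648*l + 1.2996)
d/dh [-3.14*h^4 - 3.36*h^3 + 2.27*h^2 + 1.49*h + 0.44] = -12.56*h^3 - 10.08*h^2 + 4.54*h + 1.49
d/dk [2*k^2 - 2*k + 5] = 4*k - 2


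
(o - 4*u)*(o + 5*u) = o^2 + o*u - 20*u^2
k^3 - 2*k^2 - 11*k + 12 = (k - 4)*(k - 1)*(k + 3)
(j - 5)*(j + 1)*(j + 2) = j^3 - 2*j^2 - 13*j - 10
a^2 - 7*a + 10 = (a - 5)*(a - 2)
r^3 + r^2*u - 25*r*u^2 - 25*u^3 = (r - 5*u)*(r + u)*(r + 5*u)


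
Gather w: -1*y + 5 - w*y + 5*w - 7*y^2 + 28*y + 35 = w*(5 - y) - 7*y^2 + 27*y + 40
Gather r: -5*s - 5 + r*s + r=r*(s + 1) - 5*s - 5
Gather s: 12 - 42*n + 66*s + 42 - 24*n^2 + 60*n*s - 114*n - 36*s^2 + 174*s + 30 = -24*n^2 - 156*n - 36*s^2 + s*(60*n + 240) + 84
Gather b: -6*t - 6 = -6*t - 6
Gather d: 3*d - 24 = 3*d - 24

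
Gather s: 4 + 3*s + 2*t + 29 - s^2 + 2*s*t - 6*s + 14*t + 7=-s^2 + s*(2*t - 3) + 16*t + 40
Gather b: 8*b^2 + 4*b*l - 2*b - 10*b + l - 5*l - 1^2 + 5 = 8*b^2 + b*(4*l - 12) - 4*l + 4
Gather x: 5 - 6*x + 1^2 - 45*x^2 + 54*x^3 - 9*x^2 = 54*x^3 - 54*x^2 - 6*x + 6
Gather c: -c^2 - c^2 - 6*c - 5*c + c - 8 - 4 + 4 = -2*c^2 - 10*c - 8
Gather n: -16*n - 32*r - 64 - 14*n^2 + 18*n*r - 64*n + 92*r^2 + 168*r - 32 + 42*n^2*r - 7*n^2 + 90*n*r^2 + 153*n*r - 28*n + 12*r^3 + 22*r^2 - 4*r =n^2*(42*r - 21) + n*(90*r^2 + 171*r - 108) + 12*r^3 + 114*r^2 + 132*r - 96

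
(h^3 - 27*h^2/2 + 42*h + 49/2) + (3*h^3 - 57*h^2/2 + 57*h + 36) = 4*h^3 - 42*h^2 + 99*h + 121/2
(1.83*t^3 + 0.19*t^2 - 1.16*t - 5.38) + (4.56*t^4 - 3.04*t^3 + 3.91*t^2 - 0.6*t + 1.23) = 4.56*t^4 - 1.21*t^3 + 4.1*t^2 - 1.76*t - 4.15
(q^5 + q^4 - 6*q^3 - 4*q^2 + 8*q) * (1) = q^5 + q^4 - 6*q^3 - 4*q^2 + 8*q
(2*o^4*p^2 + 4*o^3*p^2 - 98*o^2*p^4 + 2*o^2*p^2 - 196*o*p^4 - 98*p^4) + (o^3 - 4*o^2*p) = 2*o^4*p^2 + 4*o^3*p^2 + o^3 - 98*o^2*p^4 + 2*o^2*p^2 - 4*o^2*p - 196*o*p^4 - 98*p^4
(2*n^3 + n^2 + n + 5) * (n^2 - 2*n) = 2*n^5 - 3*n^4 - n^3 + 3*n^2 - 10*n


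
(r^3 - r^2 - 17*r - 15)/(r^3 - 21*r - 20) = (r + 3)/(r + 4)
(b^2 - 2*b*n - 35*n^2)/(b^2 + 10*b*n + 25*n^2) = (b - 7*n)/(b + 5*n)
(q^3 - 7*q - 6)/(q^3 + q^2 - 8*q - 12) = (q + 1)/(q + 2)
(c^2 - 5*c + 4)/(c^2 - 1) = (c - 4)/(c + 1)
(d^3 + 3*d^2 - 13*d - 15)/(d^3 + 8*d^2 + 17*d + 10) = (d - 3)/(d + 2)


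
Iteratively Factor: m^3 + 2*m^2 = (m + 2)*(m^2) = m*(m + 2)*(m)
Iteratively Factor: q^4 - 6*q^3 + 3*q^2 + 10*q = (q)*(q^3 - 6*q^2 + 3*q + 10) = q*(q - 2)*(q^2 - 4*q - 5) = q*(q - 5)*(q - 2)*(q + 1)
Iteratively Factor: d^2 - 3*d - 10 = (d - 5)*(d + 2)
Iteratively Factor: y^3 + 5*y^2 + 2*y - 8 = (y - 1)*(y^2 + 6*y + 8) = (y - 1)*(y + 4)*(y + 2)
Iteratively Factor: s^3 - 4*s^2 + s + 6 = (s - 3)*(s^2 - s - 2) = (s - 3)*(s + 1)*(s - 2)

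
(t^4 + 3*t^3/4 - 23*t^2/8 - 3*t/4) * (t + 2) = t^5 + 11*t^4/4 - 11*t^3/8 - 13*t^2/2 - 3*t/2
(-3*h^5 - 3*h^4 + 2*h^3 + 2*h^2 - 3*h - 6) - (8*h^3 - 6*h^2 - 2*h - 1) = -3*h^5 - 3*h^4 - 6*h^3 + 8*h^2 - h - 5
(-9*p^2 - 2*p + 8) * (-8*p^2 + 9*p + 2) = 72*p^4 - 65*p^3 - 100*p^2 + 68*p + 16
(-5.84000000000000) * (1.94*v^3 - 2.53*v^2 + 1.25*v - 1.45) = -11.3296*v^3 + 14.7752*v^2 - 7.3*v + 8.468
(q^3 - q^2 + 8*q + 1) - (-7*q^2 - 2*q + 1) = q^3 + 6*q^2 + 10*q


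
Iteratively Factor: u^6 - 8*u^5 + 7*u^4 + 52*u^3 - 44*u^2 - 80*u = (u - 2)*(u^5 - 6*u^4 - 5*u^3 + 42*u^2 + 40*u) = (u - 4)*(u - 2)*(u^4 - 2*u^3 - 13*u^2 - 10*u) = (u - 5)*(u - 4)*(u - 2)*(u^3 + 3*u^2 + 2*u) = (u - 5)*(u - 4)*(u - 2)*(u + 2)*(u^2 + u) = u*(u - 5)*(u - 4)*(u - 2)*(u + 2)*(u + 1)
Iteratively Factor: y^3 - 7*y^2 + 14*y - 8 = (y - 4)*(y^2 - 3*y + 2) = (y - 4)*(y - 2)*(y - 1)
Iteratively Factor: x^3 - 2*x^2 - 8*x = (x + 2)*(x^2 - 4*x) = x*(x + 2)*(x - 4)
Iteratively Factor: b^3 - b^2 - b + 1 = (b + 1)*(b^2 - 2*b + 1) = (b - 1)*(b + 1)*(b - 1)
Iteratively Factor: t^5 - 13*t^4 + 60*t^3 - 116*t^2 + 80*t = (t - 4)*(t^4 - 9*t^3 + 24*t^2 - 20*t) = (t - 4)*(t - 2)*(t^3 - 7*t^2 + 10*t) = (t - 5)*(t - 4)*(t - 2)*(t^2 - 2*t) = (t - 5)*(t - 4)*(t - 2)^2*(t)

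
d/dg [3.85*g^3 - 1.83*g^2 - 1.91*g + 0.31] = 11.55*g^2 - 3.66*g - 1.91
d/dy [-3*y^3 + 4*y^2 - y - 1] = -9*y^2 + 8*y - 1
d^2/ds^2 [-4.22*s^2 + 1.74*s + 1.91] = -8.44000000000000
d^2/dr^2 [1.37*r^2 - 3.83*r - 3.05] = 2.74000000000000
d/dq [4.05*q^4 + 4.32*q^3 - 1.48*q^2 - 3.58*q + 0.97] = 16.2*q^3 + 12.96*q^2 - 2.96*q - 3.58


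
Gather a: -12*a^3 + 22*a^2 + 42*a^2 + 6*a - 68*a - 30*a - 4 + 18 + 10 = -12*a^3 + 64*a^2 - 92*a + 24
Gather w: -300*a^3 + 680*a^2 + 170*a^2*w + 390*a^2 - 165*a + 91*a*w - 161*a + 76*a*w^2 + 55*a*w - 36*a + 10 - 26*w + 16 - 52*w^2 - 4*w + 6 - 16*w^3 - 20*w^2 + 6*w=-300*a^3 + 1070*a^2 - 362*a - 16*w^3 + w^2*(76*a - 72) + w*(170*a^2 + 146*a - 24) + 32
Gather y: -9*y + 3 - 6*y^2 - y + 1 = -6*y^2 - 10*y + 4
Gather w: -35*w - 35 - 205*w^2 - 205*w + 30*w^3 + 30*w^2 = 30*w^3 - 175*w^2 - 240*w - 35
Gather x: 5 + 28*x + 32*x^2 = 32*x^2 + 28*x + 5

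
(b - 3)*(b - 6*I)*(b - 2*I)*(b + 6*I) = b^4 - 3*b^3 - 2*I*b^3 + 36*b^2 + 6*I*b^2 - 108*b - 72*I*b + 216*I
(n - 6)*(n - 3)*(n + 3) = n^3 - 6*n^2 - 9*n + 54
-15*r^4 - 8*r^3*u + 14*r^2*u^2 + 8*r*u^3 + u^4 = (-r + u)*(r + u)*(3*r + u)*(5*r + u)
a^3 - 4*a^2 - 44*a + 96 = (a - 8)*(a - 2)*(a + 6)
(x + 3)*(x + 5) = x^2 + 8*x + 15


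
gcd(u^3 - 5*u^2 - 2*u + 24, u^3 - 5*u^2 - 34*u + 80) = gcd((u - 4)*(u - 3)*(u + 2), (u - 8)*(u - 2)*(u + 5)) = 1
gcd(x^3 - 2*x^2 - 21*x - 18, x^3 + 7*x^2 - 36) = x + 3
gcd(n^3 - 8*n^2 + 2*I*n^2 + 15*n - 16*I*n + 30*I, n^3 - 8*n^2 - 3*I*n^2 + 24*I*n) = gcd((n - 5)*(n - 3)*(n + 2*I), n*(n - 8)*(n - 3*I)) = 1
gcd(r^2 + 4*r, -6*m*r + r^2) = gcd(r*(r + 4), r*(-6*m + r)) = r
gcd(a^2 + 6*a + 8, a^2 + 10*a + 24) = a + 4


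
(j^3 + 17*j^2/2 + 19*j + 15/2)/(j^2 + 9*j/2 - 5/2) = (2*j^2 + 7*j + 3)/(2*j - 1)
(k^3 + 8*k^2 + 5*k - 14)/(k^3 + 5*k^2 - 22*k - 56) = (k - 1)/(k - 4)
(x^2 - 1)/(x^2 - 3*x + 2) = (x + 1)/(x - 2)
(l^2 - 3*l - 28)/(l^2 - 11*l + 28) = (l + 4)/(l - 4)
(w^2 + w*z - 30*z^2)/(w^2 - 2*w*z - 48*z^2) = (-w + 5*z)/(-w + 8*z)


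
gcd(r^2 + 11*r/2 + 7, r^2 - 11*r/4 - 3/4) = 1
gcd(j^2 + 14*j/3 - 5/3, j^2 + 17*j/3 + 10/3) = j + 5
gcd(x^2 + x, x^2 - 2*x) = x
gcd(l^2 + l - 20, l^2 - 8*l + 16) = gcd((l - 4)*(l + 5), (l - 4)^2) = l - 4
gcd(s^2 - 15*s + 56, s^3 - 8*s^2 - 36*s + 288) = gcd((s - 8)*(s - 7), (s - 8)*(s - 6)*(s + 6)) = s - 8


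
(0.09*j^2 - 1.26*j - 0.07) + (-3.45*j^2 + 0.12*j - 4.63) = -3.36*j^2 - 1.14*j - 4.7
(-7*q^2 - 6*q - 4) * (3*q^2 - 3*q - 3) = -21*q^4 + 3*q^3 + 27*q^2 + 30*q + 12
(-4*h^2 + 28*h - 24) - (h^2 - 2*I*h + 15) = -5*h^2 + 28*h + 2*I*h - 39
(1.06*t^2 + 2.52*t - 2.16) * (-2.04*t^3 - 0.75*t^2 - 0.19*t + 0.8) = -2.1624*t^5 - 5.9358*t^4 + 2.315*t^3 + 1.9892*t^2 + 2.4264*t - 1.728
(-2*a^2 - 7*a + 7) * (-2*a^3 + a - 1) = 4*a^5 + 14*a^4 - 16*a^3 - 5*a^2 + 14*a - 7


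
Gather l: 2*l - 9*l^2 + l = -9*l^2 + 3*l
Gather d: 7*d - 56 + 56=7*d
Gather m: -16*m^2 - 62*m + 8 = -16*m^2 - 62*m + 8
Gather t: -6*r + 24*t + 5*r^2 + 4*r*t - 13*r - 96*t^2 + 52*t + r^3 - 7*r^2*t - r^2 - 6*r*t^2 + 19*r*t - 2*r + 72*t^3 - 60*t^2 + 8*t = r^3 + 4*r^2 - 21*r + 72*t^3 + t^2*(-6*r - 156) + t*(-7*r^2 + 23*r + 84)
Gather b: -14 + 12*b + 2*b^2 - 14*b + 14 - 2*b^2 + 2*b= 0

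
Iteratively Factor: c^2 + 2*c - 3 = (c + 3)*(c - 1)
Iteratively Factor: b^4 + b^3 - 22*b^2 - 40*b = (b)*(b^3 + b^2 - 22*b - 40) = b*(b + 2)*(b^2 - b - 20) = b*(b - 5)*(b + 2)*(b + 4)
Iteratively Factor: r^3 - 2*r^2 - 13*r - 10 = (r + 1)*(r^2 - 3*r - 10) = (r + 1)*(r + 2)*(r - 5)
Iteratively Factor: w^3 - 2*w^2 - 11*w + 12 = (w + 3)*(w^2 - 5*w + 4) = (w - 1)*(w + 3)*(w - 4)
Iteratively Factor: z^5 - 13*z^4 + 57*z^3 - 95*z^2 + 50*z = (z - 5)*(z^4 - 8*z^3 + 17*z^2 - 10*z) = (z - 5)^2*(z^3 - 3*z^2 + 2*z) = z*(z - 5)^2*(z^2 - 3*z + 2) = z*(z - 5)^2*(z - 1)*(z - 2)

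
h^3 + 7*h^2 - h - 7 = (h - 1)*(h + 1)*(h + 7)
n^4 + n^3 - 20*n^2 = n^2*(n - 4)*(n + 5)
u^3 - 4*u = u*(u - 2)*(u + 2)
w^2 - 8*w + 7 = (w - 7)*(w - 1)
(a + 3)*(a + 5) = a^2 + 8*a + 15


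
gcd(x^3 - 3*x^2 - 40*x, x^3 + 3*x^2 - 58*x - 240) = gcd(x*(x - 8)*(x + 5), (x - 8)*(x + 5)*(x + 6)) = x^2 - 3*x - 40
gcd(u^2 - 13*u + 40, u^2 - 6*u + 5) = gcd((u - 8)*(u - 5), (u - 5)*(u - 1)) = u - 5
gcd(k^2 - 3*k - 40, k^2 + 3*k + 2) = 1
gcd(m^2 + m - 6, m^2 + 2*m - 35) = 1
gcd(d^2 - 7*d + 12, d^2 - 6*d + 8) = d - 4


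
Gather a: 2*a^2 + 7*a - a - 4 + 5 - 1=2*a^2 + 6*a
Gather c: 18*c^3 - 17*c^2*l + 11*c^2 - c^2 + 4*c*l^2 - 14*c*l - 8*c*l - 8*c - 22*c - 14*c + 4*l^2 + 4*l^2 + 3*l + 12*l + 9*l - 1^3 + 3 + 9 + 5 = 18*c^3 + c^2*(10 - 17*l) + c*(4*l^2 - 22*l - 44) + 8*l^2 + 24*l + 16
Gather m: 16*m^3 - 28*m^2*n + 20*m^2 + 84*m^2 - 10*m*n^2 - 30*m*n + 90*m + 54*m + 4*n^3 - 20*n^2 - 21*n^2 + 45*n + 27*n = 16*m^3 + m^2*(104 - 28*n) + m*(-10*n^2 - 30*n + 144) + 4*n^3 - 41*n^2 + 72*n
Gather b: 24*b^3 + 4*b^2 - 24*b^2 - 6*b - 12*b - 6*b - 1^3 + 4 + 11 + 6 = 24*b^3 - 20*b^2 - 24*b + 20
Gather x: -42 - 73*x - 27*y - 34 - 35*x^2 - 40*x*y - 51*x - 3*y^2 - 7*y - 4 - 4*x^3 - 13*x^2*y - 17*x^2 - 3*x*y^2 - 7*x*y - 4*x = -4*x^3 + x^2*(-13*y - 52) + x*(-3*y^2 - 47*y - 128) - 3*y^2 - 34*y - 80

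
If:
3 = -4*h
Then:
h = -3/4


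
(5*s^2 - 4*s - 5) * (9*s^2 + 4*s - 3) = 45*s^4 - 16*s^3 - 76*s^2 - 8*s + 15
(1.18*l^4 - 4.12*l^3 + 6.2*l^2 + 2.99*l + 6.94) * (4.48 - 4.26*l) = -5.0268*l^5 + 22.8376*l^4 - 44.8696*l^3 + 15.0386*l^2 - 16.1692*l + 31.0912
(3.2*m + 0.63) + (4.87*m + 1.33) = 8.07*m + 1.96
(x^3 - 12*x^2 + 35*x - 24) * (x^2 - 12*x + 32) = x^5 - 24*x^4 + 211*x^3 - 828*x^2 + 1408*x - 768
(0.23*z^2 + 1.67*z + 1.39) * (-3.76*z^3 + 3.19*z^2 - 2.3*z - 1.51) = -0.8648*z^5 - 5.5455*z^4 - 0.4281*z^3 + 0.2458*z^2 - 5.7187*z - 2.0989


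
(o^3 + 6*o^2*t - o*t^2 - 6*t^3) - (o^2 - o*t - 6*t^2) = o^3 + 6*o^2*t - o^2 - o*t^2 + o*t - 6*t^3 + 6*t^2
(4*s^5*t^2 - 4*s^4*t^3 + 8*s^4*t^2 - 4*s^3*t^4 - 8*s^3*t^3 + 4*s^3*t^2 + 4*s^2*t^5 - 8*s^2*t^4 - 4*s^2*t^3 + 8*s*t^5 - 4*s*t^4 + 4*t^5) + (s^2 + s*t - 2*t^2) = 4*s^5*t^2 - 4*s^4*t^3 + 8*s^4*t^2 - 4*s^3*t^4 - 8*s^3*t^3 + 4*s^3*t^2 + 4*s^2*t^5 - 8*s^2*t^4 - 4*s^2*t^3 + s^2 + 8*s*t^5 - 4*s*t^4 + s*t + 4*t^5 - 2*t^2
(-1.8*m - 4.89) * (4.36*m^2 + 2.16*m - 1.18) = -7.848*m^3 - 25.2084*m^2 - 8.4384*m + 5.7702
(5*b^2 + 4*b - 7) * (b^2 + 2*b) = 5*b^4 + 14*b^3 + b^2 - 14*b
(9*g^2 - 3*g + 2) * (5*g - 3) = 45*g^3 - 42*g^2 + 19*g - 6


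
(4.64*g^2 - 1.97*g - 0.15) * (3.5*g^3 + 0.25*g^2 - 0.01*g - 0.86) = 16.24*g^5 - 5.735*g^4 - 1.0639*g^3 - 4.0082*g^2 + 1.6957*g + 0.129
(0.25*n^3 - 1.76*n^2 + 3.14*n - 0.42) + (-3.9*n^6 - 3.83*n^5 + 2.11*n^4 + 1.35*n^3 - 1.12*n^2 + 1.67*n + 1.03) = -3.9*n^6 - 3.83*n^5 + 2.11*n^4 + 1.6*n^3 - 2.88*n^2 + 4.81*n + 0.61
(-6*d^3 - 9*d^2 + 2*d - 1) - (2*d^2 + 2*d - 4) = -6*d^3 - 11*d^2 + 3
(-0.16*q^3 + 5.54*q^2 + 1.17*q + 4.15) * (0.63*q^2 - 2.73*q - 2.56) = -0.1008*q^5 + 3.927*q^4 - 13.9775*q^3 - 14.762*q^2 - 14.3247*q - 10.624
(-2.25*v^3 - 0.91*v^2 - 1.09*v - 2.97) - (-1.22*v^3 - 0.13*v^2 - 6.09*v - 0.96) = -1.03*v^3 - 0.78*v^2 + 5.0*v - 2.01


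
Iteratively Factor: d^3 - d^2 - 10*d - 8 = (d + 1)*(d^2 - 2*d - 8) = (d - 4)*(d + 1)*(d + 2)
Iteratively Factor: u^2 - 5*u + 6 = (u - 3)*(u - 2)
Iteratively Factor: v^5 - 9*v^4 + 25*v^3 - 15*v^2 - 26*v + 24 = (v - 4)*(v^4 - 5*v^3 + 5*v^2 + 5*v - 6) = (v - 4)*(v + 1)*(v^3 - 6*v^2 + 11*v - 6) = (v - 4)*(v - 1)*(v + 1)*(v^2 - 5*v + 6) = (v - 4)*(v - 3)*(v - 1)*(v + 1)*(v - 2)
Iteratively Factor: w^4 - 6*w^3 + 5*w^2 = (w)*(w^3 - 6*w^2 + 5*w) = w^2*(w^2 - 6*w + 5) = w^2*(w - 5)*(w - 1)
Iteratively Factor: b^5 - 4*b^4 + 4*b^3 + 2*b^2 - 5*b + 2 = (b - 1)*(b^4 - 3*b^3 + b^2 + 3*b - 2) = (b - 1)^2*(b^3 - 2*b^2 - b + 2) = (b - 1)^2*(b + 1)*(b^2 - 3*b + 2) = (b - 1)^3*(b + 1)*(b - 2)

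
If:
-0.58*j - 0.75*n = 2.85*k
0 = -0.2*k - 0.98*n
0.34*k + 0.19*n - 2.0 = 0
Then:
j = -30.87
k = 6.64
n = -1.36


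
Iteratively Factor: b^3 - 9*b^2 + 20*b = (b - 4)*(b^2 - 5*b) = b*(b - 4)*(b - 5)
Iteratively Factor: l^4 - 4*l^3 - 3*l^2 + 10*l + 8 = (l - 2)*(l^3 - 2*l^2 - 7*l - 4) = (l - 2)*(l + 1)*(l^2 - 3*l - 4) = (l - 4)*(l - 2)*(l + 1)*(l + 1)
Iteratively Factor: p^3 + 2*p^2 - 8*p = (p - 2)*(p^2 + 4*p) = p*(p - 2)*(p + 4)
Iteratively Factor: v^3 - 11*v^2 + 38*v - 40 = (v - 4)*(v^2 - 7*v + 10) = (v - 4)*(v - 2)*(v - 5)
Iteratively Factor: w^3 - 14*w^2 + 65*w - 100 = (w - 5)*(w^2 - 9*w + 20) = (w - 5)*(w - 4)*(w - 5)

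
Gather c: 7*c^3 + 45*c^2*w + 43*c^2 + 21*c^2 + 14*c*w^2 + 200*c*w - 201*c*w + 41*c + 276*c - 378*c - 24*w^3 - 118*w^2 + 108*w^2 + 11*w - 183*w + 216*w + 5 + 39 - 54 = 7*c^3 + c^2*(45*w + 64) + c*(14*w^2 - w - 61) - 24*w^3 - 10*w^2 + 44*w - 10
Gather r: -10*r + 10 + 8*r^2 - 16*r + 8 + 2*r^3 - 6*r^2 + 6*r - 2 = 2*r^3 + 2*r^2 - 20*r + 16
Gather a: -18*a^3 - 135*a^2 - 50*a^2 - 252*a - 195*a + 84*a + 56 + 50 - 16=-18*a^3 - 185*a^2 - 363*a + 90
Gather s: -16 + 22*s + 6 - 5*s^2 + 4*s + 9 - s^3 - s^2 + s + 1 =-s^3 - 6*s^2 + 27*s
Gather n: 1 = 1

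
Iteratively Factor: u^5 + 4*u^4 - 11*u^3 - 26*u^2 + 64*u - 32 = (u - 1)*(u^4 + 5*u^3 - 6*u^2 - 32*u + 32) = (u - 2)*(u - 1)*(u^3 + 7*u^2 + 8*u - 16) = (u - 2)*(u - 1)*(u + 4)*(u^2 + 3*u - 4) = (u - 2)*(u - 1)*(u + 4)^2*(u - 1)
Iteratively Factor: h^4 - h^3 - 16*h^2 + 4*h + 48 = (h + 2)*(h^3 - 3*h^2 - 10*h + 24) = (h - 2)*(h + 2)*(h^2 - h - 12) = (h - 4)*(h - 2)*(h + 2)*(h + 3)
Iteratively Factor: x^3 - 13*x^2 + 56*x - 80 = (x - 4)*(x^2 - 9*x + 20) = (x - 5)*(x - 4)*(x - 4)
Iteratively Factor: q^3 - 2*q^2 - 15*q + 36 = (q + 4)*(q^2 - 6*q + 9) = (q - 3)*(q + 4)*(q - 3)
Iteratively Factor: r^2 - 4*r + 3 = (r - 1)*(r - 3)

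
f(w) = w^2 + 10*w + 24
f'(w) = 2*w + 10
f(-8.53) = 11.46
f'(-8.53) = -7.06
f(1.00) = 35.00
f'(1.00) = 12.00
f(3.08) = 64.29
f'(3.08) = 16.16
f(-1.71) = 9.82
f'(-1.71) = 6.58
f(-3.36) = 1.69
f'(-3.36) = 3.28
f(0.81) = 32.76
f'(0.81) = 11.62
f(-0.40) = 20.16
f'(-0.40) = 9.20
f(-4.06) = -0.12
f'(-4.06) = 1.88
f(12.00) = 288.00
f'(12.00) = 34.00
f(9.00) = 195.00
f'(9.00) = 28.00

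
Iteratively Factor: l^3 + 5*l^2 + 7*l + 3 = (l + 3)*(l^2 + 2*l + 1) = (l + 1)*(l + 3)*(l + 1)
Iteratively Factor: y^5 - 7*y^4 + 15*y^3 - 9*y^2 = (y - 3)*(y^4 - 4*y^3 + 3*y^2) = (y - 3)*(y - 1)*(y^3 - 3*y^2) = y*(y - 3)*(y - 1)*(y^2 - 3*y) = y*(y - 3)^2*(y - 1)*(y)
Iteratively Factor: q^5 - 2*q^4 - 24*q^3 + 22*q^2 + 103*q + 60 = (q + 4)*(q^4 - 6*q^3 + 22*q + 15) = (q - 5)*(q + 4)*(q^3 - q^2 - 5*q - 3) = (q - 5)*(q - 3)*(q + 4)*(q^2 + 2*q + 1) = (q - 5)*(q - 3)*(q + 1)*(q + 4)*(q + 1)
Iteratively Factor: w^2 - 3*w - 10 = (w + 2)*(w - 5)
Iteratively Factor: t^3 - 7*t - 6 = (t + 2)*(t^2 - 2*t - 3) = (t + 1)*(t + 2)*(t - 3)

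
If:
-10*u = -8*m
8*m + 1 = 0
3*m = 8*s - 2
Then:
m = -1/8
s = 13/64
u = -1/10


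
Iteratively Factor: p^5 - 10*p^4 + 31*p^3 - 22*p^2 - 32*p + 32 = (p + 1)*(p^4 - 11*p^3 + 42*p^2 - 64*p + 32) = (p - 1)*(p + 1)*(p^3 - 10*p^2 + 32*p - 32) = (p - 2)*(p - 1)*(p + 1)*(p^2 - 8*p + 16) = (p - 4)*(p - 2)*(p - 1)*(p + 1)*(p - 4)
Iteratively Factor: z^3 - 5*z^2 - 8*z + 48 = (z + 3)*(z^2 - 8*z + 16) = (z - 4)*(z + 3)*(z - 4)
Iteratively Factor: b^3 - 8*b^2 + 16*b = (b)*(b^2 - 8*b + 16) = b*(b - 4)*(b - 4)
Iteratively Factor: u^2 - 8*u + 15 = (u - 3)*(u - 5)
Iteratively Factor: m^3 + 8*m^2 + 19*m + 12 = (m + 1)*(m^2 + 7*m + 12) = (m + 1)*(m + 4)*(m + 3)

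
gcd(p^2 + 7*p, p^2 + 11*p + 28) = p + 7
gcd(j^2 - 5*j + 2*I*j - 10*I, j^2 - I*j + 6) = j + 2*I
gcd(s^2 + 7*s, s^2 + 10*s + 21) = s + 7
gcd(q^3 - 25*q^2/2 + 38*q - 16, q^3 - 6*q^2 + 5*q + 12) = q - 4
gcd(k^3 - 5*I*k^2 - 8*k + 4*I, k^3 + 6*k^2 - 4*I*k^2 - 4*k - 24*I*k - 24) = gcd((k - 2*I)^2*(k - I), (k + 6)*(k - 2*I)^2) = k^2 - 4*I*k - 4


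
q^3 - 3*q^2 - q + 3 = (q - 3)*(q - 1)*(q + 1)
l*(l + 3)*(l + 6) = l^3 + 9*l^2 + 18*l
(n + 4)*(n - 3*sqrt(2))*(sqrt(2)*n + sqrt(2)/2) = sqrt(2)*n^3 - 6*n^2 + 9*sqrt(2)*n^2/2 - 27*n + 2*sqrt(2)*n - 12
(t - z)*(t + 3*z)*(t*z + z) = t^3*z + 2*t^2*z^2 + t^2*z - 3*t*z^3 + 2*t*z^2 - 3*z^3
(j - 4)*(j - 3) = j^2 - 7*j + 12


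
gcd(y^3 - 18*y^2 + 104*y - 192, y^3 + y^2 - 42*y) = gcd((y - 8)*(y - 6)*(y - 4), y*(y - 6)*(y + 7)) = y - 6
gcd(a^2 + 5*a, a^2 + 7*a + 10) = a + 5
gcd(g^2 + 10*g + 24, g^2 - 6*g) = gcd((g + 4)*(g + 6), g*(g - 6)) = 1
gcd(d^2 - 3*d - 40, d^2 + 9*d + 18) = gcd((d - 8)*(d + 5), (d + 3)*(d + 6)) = 1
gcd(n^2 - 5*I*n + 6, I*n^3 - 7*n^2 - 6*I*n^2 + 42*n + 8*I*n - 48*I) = 1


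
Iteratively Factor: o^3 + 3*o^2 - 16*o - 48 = (o + 4)*(o^2 - o - 12) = (o + 3)*(o + 4)*(o - 4)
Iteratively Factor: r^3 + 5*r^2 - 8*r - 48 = (r - 3)*(r^2 + 8*r + 16) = (r - 3)*(r + 4)*(r + 4)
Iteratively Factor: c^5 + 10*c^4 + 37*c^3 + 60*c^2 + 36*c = (c + 3)*(c^4 + 7*c^3 + 16*c^2 + 12*c) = (c + 2)*(c + 3)*(c^3 + 5*c^2 + 6*c) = (c + 2)^2*(c + 3)*(c^2 + 3*c) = c*(c + 2)^2*(c + 3)*(c + 3)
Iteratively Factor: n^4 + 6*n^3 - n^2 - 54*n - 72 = (n + 2)*(n^3 + 4*n^2 - 9*n - 36) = (n - 3)*(n + 2)*(n^2 + 7*n + 12) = (n - 3)*(n + 2)*(n + 3)*(n + 4)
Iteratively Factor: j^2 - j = (j)*(j - 1)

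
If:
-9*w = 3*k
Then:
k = -3*w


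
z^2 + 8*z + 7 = (z + 1)*(z + 7)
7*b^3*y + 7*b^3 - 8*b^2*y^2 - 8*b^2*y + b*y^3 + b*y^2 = (-7*b + y)*(-b + y)*(b*y + b)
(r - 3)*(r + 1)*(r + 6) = r^3 + 4*r^2 - 15*r - 18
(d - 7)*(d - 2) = d^2 - 9*d + 14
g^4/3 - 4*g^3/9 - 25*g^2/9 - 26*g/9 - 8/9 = (g/3 + 1/3)*(g - 4)*(g + 2/3)*(g + 1)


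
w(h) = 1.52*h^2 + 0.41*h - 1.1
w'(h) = 3.04*h + 0.41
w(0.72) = -0.02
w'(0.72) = 2.60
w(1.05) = 1.01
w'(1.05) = 3.60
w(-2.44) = 6.95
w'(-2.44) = -7.01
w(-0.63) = -0.76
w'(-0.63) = -1.51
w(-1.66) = 2.41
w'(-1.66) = -4.64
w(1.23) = 1.70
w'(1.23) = 4.15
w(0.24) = -0.91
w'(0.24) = 1.14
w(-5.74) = 46.63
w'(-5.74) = -17.04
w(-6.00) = 51.16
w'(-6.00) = -17.83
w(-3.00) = 11.35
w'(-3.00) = -8.71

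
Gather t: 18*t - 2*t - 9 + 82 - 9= 16*t + 64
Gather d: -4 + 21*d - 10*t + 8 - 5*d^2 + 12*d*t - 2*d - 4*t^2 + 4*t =-5*d^2 + d*(12*t + 19) - 4*t^2 - 6*t + 4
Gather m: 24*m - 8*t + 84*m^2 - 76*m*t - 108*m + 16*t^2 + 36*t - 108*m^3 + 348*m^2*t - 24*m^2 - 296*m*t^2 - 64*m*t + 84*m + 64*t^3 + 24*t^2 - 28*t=-108*m^3 + m^2*(348*t + 60) + m*(-296*t^2 - 140*t) + 64*t^3 + 40*t^2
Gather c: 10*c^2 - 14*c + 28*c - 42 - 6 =10*c^2 + 14*c - 48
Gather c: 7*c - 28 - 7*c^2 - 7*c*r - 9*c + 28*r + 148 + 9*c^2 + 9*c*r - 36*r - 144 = 2*c^2 + c*(2*r - 2) - 8*r - 24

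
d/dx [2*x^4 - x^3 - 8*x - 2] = 8*x^3 - 3*x^2 - 8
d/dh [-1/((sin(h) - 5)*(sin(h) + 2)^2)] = (3*sin(h) - 8)*cos(h)/((sin(h) - 5)^2*(sin(h) + 2)^3)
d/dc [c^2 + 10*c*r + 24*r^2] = 2*c + 10*r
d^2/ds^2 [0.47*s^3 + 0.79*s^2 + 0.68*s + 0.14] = 2.82*s + 1.58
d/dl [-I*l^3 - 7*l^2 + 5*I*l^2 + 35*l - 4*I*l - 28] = -3*I*l^2 - l*(14 - 10*I) + 35 - 4*I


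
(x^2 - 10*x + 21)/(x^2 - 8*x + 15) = (x - 7)/(x - 5)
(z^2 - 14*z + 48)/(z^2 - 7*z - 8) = (z - 6)/(z + 1)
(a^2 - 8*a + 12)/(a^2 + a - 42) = (a - 2)/(a + 7)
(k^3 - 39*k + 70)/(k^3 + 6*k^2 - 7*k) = (k^2 - 7*k + 10)/(k*(k - 1))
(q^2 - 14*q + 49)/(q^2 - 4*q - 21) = (q - 7)/(q + 3)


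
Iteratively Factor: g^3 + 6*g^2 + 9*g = (g)*(g^2 + 6*g + 9) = g*(g + 3)*(g + 3)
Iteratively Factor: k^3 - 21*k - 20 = (k + 1)*(k^2 - k - 20) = (k + 1)*(k + 4)*(k - 5)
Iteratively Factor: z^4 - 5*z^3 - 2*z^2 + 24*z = (z)*(z^3 - 5*z^2 - 2*z + 24) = z*(z + 2)*(z^2 - 7*z + 12) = z*(z - 3)*(z + 2)*(z - 4)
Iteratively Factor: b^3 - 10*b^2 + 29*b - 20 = (b - 5)*(b^2 - 5*b + 4) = (b - 5)*(b - 4)*(b - 1)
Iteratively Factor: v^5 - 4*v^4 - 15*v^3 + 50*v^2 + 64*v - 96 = (v - 4)*(v^4 - 15*v^2 - 10*v + 24) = (v - 4)*(v - 1)*(v^3 + v^2 - 14*v - 24) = (v - 4)*(v - 1)*(v + 3)*(v^2 - 2*v - 8) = (v - 4)*(v - 1)*(v + 2)*(v + 3)*(v - 4)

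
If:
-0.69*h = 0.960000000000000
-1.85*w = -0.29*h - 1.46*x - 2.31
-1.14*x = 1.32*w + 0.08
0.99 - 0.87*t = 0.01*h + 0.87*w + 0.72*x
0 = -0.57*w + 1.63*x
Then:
No Solution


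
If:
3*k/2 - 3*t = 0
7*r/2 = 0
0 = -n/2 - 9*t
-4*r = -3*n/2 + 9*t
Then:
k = 0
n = 0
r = 0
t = 0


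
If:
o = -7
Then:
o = -7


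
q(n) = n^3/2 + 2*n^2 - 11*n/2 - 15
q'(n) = 3*n^2/2 + 4*n - 11/2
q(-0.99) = -8.08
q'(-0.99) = -7.99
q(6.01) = 132.73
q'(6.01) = 72.72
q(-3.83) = 7.31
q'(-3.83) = 1.18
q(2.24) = -11.67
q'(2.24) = 10.99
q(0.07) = -15.38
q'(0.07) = -5.21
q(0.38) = -16.77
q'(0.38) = -3.76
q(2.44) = -9.25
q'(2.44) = 13.19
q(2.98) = -0.40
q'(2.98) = 19.74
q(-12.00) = -525.00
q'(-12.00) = 162.50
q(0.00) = -15.00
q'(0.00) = -5.50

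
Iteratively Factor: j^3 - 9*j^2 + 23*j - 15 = (j - 5)*(j^2 - 4*j + 3) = (j - 5)*(j - 3)*(j - 1)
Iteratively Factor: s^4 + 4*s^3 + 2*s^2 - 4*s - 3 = (s - 1)*(s^3 + 5*s^2 + 7*s + 3) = (s - 1)*(s + 3)*(s^2 + 2*s + 1) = (s - 1)*(s + 1)*(s + 3)*(s + 1)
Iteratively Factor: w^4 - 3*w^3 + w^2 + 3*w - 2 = (w + 1)*(w^3 - 4*w^2 + 5*w - 2) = (w - 2)*(w + 1)*(w^2 - 2*w + 1) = (w - 2)*(w - 1)*(w + 1)*(w - 1)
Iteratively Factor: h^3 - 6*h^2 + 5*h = (h - 1)*(h^2 - 5*h) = (h - 5)*(h - 1)*(h)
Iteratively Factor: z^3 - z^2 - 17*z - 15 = (z + 1)*(z^2 - 2*z - 15) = (z - 5)*(z + 1)*(z + 3)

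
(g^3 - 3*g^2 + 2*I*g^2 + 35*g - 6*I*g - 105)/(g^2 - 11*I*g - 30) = (g^2 + g*(-3 + 7*I) - 21*I)/(g - 6*I)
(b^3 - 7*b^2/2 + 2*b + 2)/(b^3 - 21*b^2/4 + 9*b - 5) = 2*(2*b + 1)/(4*b - 5)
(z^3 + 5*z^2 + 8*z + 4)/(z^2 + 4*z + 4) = z + 1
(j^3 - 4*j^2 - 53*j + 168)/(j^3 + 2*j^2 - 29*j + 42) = (j - 8)/(j - 2)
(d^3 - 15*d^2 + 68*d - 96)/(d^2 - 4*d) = d - 11 + 24/d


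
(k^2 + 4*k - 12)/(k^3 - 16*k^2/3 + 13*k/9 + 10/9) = 9*(k^2 + 4*k - 12)/(9*k^3 - 48*k^2 + 13*k + 10)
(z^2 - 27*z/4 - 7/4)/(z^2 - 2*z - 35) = (z + 1/4)/(z + 5)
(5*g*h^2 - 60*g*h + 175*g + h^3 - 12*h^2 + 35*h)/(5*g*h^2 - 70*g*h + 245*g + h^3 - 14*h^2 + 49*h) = (h - 5)/(h - 7)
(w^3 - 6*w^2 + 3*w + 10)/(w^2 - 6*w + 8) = (w^2 - 4*w - 5)/(w - 4)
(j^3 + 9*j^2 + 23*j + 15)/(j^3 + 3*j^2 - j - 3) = (j + 5)/(j - 1)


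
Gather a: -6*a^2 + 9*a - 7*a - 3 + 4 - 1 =-6*a^2 + 2*a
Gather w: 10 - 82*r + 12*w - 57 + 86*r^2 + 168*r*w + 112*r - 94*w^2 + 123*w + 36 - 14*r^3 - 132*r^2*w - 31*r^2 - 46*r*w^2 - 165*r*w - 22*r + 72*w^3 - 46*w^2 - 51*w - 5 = -14*r^3 + 55*r^2 + 8*r + 72*w^3 + w^2*(-46*r - 140) + w*(-132*r^2 + 3*r + 84) - 16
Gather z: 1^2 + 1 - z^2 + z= -z^2 + z + 2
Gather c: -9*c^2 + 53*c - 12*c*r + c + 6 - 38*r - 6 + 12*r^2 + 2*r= -9*c^2 + c*(54 - 12*r) + 12*r^2 - 36*r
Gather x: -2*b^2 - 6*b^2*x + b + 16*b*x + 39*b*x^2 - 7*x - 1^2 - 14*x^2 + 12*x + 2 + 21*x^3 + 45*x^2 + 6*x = -2*b^2 + b + 21*x^3 + x^2*(39*b + 31) + x*(-6*b^2 + 16*b + 11) + 1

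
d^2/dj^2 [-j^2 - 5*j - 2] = -2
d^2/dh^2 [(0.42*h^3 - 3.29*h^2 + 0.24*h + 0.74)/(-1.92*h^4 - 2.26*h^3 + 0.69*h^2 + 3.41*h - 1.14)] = (-3.096576*h^9 + 72.769536*h^8 + 71.7004800000001*h^7 - 68.703488*h^6 + 159.348456*h^5 - 42.605892*h^4 - 100.157862*h^3 + 84.283728*h^2 - 3.415356*h - 11.68834)/(7.077888*h^12 + 24.993792*h^11 + 21.788928*h^10 - 44.132984*h^9 - 84.00294*h^8 + 7.762746*h^7 + 106.961031*h^6 + 18.518871*h^5 - 67.669353*h^4 - 14.746697*h^3 + 37.07793*h^2 - 13.294908*h + 1.481544)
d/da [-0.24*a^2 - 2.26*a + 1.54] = -0.48*a - 2.26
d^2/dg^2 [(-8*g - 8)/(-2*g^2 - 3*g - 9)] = 16*((g + 1)*(4*g + 3)^2 - (6*g + 5)*(2*g^2 + 3*g + 9))/(2*g^2 + 3*g + 9)^3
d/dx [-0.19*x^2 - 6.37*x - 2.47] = -0.38*x - 6.37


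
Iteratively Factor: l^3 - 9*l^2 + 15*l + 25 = (l - 5)*(l^2 - 4*l - 5) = (l - 5)*(l + 1)*(l - 5)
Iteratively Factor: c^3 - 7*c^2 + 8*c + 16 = (c - 4)*(c^2 - 3*c - 4) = (c - 4)^2*(c + 1)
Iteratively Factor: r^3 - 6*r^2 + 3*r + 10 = (r - 2)*(r^2 - 4*r - 5) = (r - 5)*(r - 2)*(r + 1)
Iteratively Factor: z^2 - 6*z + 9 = (z - 3)*(z - 3)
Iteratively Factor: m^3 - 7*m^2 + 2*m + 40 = (m - 4)*(m^2 - 3*m - 10) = (m - 4)*(m + 2)*(m - 5)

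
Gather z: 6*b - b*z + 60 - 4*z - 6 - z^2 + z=6*b - z^2 + z*(-b - 3) + 54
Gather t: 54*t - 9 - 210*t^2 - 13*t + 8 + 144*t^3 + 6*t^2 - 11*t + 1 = 144*t^3 - 204*t^2 + 30*t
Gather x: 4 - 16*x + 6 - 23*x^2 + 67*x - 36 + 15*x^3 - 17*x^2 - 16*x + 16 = 15*x^3 - 40*x^2 + 35*x - 10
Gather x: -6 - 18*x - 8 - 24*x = -42*x - 14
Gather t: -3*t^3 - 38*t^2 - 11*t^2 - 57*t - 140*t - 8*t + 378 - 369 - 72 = -3*t^3 - 49*t^2 - 205*t - 63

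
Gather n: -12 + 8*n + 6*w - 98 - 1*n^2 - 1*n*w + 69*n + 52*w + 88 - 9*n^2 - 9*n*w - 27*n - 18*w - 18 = -10*n^2 + n*(50 - 10*w) + 40*w - 40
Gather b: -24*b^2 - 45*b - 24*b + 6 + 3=-24*b^2 - 69*b + 9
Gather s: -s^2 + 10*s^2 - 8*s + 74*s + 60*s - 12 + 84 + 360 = 9*s^2 + 126*s + 432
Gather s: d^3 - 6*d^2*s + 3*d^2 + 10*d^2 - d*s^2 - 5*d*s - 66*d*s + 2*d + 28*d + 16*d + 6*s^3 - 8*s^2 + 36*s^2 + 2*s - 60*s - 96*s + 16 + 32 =d^3 + 13*d^2 + 46*d + 6*s^3 + s^2*(28 - d) + s*(-6*d^2 - 71*d - 154) + 48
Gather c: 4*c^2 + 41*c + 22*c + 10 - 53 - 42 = 4*c^2 + 63*c - 85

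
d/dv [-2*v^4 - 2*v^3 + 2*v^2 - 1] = 2*v*(-4*v^2 - 3*v + 2)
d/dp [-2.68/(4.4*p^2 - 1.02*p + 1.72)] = (23.584*p - 2.7336)/(4.4*p^2 - 1.02*p + 1.72)^2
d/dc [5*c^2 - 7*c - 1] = 10*c - 7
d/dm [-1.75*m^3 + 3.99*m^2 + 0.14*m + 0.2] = -5.25*m^2 + 7.98*m + 0.14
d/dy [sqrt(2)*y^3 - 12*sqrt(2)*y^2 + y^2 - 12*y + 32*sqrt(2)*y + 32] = 3*sqrt(2)*y^2 - 24*sqrt(2)*y + 2*y - 12 + 32*sqrt(2)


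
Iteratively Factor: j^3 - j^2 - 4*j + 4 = (j + 2)*(j^2 - 3*j + 2) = (j - 1)*(j + 2)*(j - 2)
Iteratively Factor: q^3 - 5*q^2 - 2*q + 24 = (q - 4)*(q^2 - q - 6) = (q - 4)*(q + 2)*(q - 3)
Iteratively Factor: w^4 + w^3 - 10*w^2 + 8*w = (w - 2)*(w^3 + 3*w^2 - 4*w) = w*(w - 2)*(w^2 + 3*w - 4) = w*(w - 2)*(w - 1)*(w + 4)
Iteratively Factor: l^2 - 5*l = (l - 5)*(l)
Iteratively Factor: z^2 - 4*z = (z - 4)*(z)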